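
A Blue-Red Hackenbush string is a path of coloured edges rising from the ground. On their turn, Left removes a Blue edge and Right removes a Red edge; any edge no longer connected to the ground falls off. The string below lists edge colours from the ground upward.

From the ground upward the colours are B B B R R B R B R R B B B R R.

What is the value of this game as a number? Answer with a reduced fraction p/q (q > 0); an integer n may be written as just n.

1 of 15 · B · max L 0 · min R +∞ so 1
2 of 15 · BB · max L 1 · min R +∞ so 2
3 of 15 · BBB · max L 2 · min R +∞ so 3
4 of 15 · BBBR · max L 2 · min R 3 so 5/2
5 of 15 · BBBRR · max L 2 · min R 5/2 so 9/4
6 of 15 · BBBRRB · max L 9/4 · min R 5/2 so 19/8
7 of 15 · BBBRRBR · max L 9/4 · min R 19/8 so 37/16
8 of 15 · BBBRRBRB · max L 37/16 · min R 19/8 so 75/32
9 of 15 · BBBRRBRBR · max L 37/16 · min R 75/32 so 149/64
10 of 15 · BBBRRBRBRR · max L 37/16 · min R 149/64 so 297/128
11 of 15 · BBBRRBRBRRB · max L 297/128 · min R 149/64 so 595/256
12 of 15 · BBBRRBRBRRBB · max L 595/256 · min R 149/64 so 1191/512
13 of 15 · BBBRRBRBRRBBB · max L 1191/512 · min R 149/64 so 2383/1024
14 of 15 · BBBRRBRBRRBBBR · max L 1191/512 · min R 2383/1024 so 4765/2048
15 of 15 · BBBRRBRBRRBBBRR · max L 1191/512 · min R 4765/2048 so 9529/4096

9529/4096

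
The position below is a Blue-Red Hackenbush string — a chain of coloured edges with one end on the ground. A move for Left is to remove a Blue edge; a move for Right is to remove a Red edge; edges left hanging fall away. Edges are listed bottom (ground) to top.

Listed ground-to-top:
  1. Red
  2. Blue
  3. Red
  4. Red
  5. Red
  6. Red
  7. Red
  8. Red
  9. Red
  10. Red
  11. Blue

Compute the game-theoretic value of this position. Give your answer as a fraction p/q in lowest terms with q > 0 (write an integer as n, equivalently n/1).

g(R) = { none | 0 } → -1
g(RB) = { -1 | 0 } → -1/2
g(RBR) = { -1 | -1/2, 0 } → -3/4
g(RBRR) = { -1 | -3/4, -1/2, 0 } → -7/8
g(RBRRR) = { -1 | -7/8, -3/4, -1/2, 0 } → -15/16
g(RBRRRR) = { -1 | -15/16, -7/8, -3/4, -1/2, 0 } → -31/32
g(RBRRRRR) = { -1 | -31/32, -15/16, -7/8, -3/4, -1/2, 0 } → -63/64
g(RBRRRRRR) = { -1 | -63/64, -31/32, -15/16, -7/8, -3/4, -1/2, 0 } → -127/128
g(RBRRRRRRR) = { -1 | -127/128, -63/64, -31/32, -15/16, -7/8, -3/4, -1/2, 0 } → -255/256
g(RBRRRRRRRR) = { -1 | -255/256, -127/128, -63/64, -31/32, -15/16, -7/8, -3/4, -1/2, 0 } → -511/512
g(RBRRRRRRRRB) = { -1, -511/512 | -255/256, -127/128, -63/64, -31/32, -15/16, -7/8, -3/4, -1/2, 0 } → -1021/1024

-1021/1024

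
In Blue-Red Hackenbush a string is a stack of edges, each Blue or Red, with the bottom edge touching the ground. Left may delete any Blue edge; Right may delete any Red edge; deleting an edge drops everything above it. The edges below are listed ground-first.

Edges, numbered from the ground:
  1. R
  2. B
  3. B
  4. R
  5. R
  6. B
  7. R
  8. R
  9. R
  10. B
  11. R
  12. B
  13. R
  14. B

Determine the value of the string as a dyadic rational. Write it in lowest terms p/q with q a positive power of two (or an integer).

-3541/8192

Recurse on prefixes of the 14-edge string R B B R R B R R R B R B R B:
G_1 [R]  L=[none]  R=[0]  => -1
G_2 [RB]  L=[-1]  R=[0]  => -1/2
G_3 [RBB]  L=[-1; -1/2]  R=[0]  => -1/4
G_4 [RBBR]  L=[-1; -1/2]  R=[-1/4; 0]  => -3/8
G_5 [RBBRR]  L=[-1; -1/2]  R=[-3/8; -1/4; 0]  => -7/16
G_6 [RBBRRB]  L=[-1; -1/2; -7/16]  R=[-3/8; -1/4; 0]  => -13/32
G_7 [RBBRRBR]  L=[-1; -1/2; -7/16]  R=[-13/32; -3/8; -1/4; 0]  => -27/64
G_8 [RBBRRBRR]  L=[-1; -1/2; -7/16]  R=[-27/64; -13/32; -3/8; -1/4; 0]  => -55/128
G_9 [RBBRRBRRR]  L=[-1; -1/2; -7/16]  R=[-55/128; -27/64; -13/32; -3/8; -1/4; 0]  => -111/256
G_10 [RBBRRBRRRB]  L=[-1; -1/2; -7/16; -111/256]  R=[-55/128; -27/64; -13/32; -3/8; -1/4; 0]  => -221/512
G_11 [RBBRRBRRRBR]  L=[-1; -1/2; -7/16; -111/256]  R=[-221/512; -55/128; -27/64; -13/32; -3/8; -1/4; 0]  => -443/1024
G_12 [RBBRRBRRRBRB]  L=[-1; -1/2; -7/16; -111/256; -443/1024]  R=[-221/512; -55/128; -27/64; -13/32; -3/8; -1/4; 0]  => -885/2048
G_13 [RBBRRBRRRBRBR]  L=[-1; -1/2; -7/16; -111/256; -443/1024]  R=[-885/2048; -221/512; -55/128; -27/64; -13/32; -3/8; -1/4; 0]  => -1771/4096
G_14 [RBBRRBRRRBRBRB]  L=[-1; -1/2; -7/16; -111/256; -443/1024; -1771/4096]  R=[-885/2048; -221/512; -55/128; -27/64; -13/32; -3/8; -1/4; 0]  => -3541/8192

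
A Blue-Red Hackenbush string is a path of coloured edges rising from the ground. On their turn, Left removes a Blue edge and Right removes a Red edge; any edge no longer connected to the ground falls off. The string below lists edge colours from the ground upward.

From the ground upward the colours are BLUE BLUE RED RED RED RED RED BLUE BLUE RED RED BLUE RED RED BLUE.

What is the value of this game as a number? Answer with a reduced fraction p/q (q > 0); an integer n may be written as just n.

Recurse on prefixes of the 15-edge string BLUE BLUE RED RED RED RED RED BLUE BLUE RED RED BLUE RED RED BLUE:
1 of 15 · B · max L 0 · min R +∞ — 1
2 of 15 · BB · max L 1 · min R +∞ — 2
3 of 15 · BBR · max L 1 · min R 2 — 3/2
4 of 15 · BBRR · max L 1 · min R 3/2 — 5/4
5 of 15 · BBRRR · max L 1 · min R 5/4 — 9/8
6 of 15 · BBRRRR · max L 1 · min R 9/8 — 17/16
7 of 15 · BBRRRRR · max L 1 · min R 17/16 — 33/32
8 of 15 · BBRRRRRB · max L 33/32 · min R 17/16 — 67/64
9 of 15 · BBRRRRRBB · max L 67/64 · min R 17/16 — 135/128
10 of 15 · BBRRRRRBBR · max L 67/64 · min R 135/128 — 269/256
11 of 15 · BBRRRRRBBRR · max L 67/64 · min R 269/256 — 537/512
12 of 15 · BBRRRRRBBRRB · max L 537/512 · min R 269/256 — 1075/1024
13 of 15 · BBRRRRRBBRRBR · max L 537/512 · min R 1075/1024 — 2149/2048
14 of 15 · BBRRRRRBBRRBRR · max L 537/512 · min R 2149/2048 — 4297/4096
15 of 15 · BBRRRRRBBRRBRRB · max L 4297/4096 · min R 2149/2048 — 8595/8192

8595/8192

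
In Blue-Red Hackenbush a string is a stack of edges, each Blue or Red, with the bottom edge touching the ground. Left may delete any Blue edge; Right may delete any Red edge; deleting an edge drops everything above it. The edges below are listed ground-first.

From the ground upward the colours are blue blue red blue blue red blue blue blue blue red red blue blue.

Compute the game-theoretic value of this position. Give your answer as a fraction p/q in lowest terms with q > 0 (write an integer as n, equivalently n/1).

7655/4096

1 of 14 · b · max L 0 · min R +∞ gives 1
2 of 14 · bb · max L 1 · min R +∞ gives 2
3 of 14 · bbr · max L 1 · min R 2 gives 3/2
4 of 14 · bbrb · max L 3/2 · min R 2 gives 7/4
5 of 14 · bbrbb · max L 7/4 · min R 2 gives 15/8
6 of 14 · bbrbbr · max L 7/4 · min R 15/8 gives 29/16
7 of 14 · bbrbbrb · max L 29/16 · min R 15/8 gives 59/32
8 of 14 · bbrbbrbb · max L 59/32 · min R 15/8 gives 119/64
9 of 14 · bbrbbrbbb · max L 119/64 · min R 15/8 gives 239/128
10 of 14 · bbrbbrbbbb · max L 239/128 · min R 15/8 gives 479/256
11 of 14 · bbrbbrbbbbr · max L 239/128 · min R 479/256 gives 957/512
12 of 14 · bbrbbrbbbbrr · max L 239/128 · min R 957/512 gives 1913/1024
13 of 14 · bbrbbrbbbbrrb · max L 1913/1024 · min R 957/512 gives 3827/2048
14 of 14 · bbrbbrbbbbrrbb · max L 3827/2048 · min R 957/512 gives 7655/4096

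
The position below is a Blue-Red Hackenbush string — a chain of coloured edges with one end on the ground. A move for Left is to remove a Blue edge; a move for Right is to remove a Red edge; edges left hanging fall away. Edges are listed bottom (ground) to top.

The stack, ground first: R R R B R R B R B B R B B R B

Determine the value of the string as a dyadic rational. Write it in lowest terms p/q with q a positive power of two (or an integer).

-11557/4096

1 of 15 · R · max L −∞ · min R 0 — -1
2 of 15 · RR · max L −∞ · min R -1 — -2
3 of 15 · RRR · max L −∞ · min R -2 — -3
4 of 15 · RRRB · max L -3 · min R -2 — -5/2
5 of 15 · RRRBR · max L -3 · min R -5/2 — -11/4
6 of 15 · RRRBRR · max L -3 · min R -11/4 — -23/8
7 of 15 · RRRBRRB · max L -23/8 · min R -11/4 — -45/16
8 of 15 · RRRBRRBR · max L -23/8 · min R -45/16 — -91/32
9 of 15 · RRRBRRBRB · max L -91/32 · min R -45/16 — -181/64
10 of 15 · RRRBRRBRBB · max L -181/64 · min R -45/16 — -361/128
11 of 15 · RRRBRRBRBBR · max L -181/64 · min R -361/128 — -723/256
12 of 15 · RRRBRRBRBBRB · max L -723/256 · min R -361/128 — -1445/512
13 of 15 · RRRBRRBRBBRBB · max L -1445/512 · min R -361/128 — -2889/1024
14 of 15 · RRRBRRBRBBRBBR · max L -1445/512 · min R -2889/1024 — -5779/2048
15 of 15 · RRRBRRBRBBRBBRB · max L -5779/2048 · min R -2889/1024 — -11557/4096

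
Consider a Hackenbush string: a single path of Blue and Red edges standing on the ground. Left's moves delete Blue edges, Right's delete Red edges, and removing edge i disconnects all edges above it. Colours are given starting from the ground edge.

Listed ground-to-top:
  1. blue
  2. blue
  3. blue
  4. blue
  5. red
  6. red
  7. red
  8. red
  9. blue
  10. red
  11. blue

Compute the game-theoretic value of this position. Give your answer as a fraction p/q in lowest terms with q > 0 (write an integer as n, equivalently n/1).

step 1: add blue to get b; options L={ 0 } R={ — } -> 1
step 2: add blue to get bb; options L={ 0; 1 } R={ — } -> 2
step 3: add blue to get bbb; options L={ 0; 1; 2 } R={ — } -> 3
step 4: add blue to get bbbb; options L={ 0; 1; 2; 3 } R={ — } -> 4
step 5: add red to get bbbbr; options L={ 0; 1; 2; 3 } R={ 4 } -> 7/2
step 6: add red to get bbbbrr; options L={ 0; 1; 2; 3 } R={ 7/2; 4 } -> 13/4
step 7: add red to get bbbbrrr; options L={ 0; 1; 2; 3 } R={ 13/4; 7/2; 4 } -> 25/8
step 8: add red to get bbbbrrrr; options L={ 0; 1; 2; 3 } R={ 25/8; 13/4; 7/2; 4 } -> 49/16
step 9: add blue to get bbbbrrrrb; options L={ 0; 1; 2; 3; 49/16 } R={ 25/8; 13/4; 7/2; 4 } -> 99/32
step 10: add red to get bbbbrrrrbr; options L={ 0; 1; 2; 3; 49/16 } R={ 99/32; 25/8; 13/4; 7/2; 4 } -> 197/64
step 11: add blue to get bbbbrrrrbrb; options L={ 0; 1; 2; 3; 49/16; 197/64 } R={ 99/32; 25/8; 13/4; 7/2; 4 } -> 395/128

395/128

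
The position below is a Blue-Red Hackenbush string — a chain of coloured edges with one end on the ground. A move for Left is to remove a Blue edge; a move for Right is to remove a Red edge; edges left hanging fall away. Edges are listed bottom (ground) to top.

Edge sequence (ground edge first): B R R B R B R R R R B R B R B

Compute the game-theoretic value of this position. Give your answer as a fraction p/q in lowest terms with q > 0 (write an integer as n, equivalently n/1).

1 of 15 · B · max L 0 · min R +∞ — 1
2 of 15 · BR · max L 0 · min R 1 — 1/2
3 of 15 · BRR · max L 0 · min R 1/2 — 1/4
4 of 15 · BRRB · max L 1/4 · min R 1/2 — 3/8
5 of 15 · BRRBR · max L 1/4 · min R 3/8 — 5/16
6 of 15 · BRRBRB · max L 5/16 · min R 3/8 — 11/32
7 of 15 · BRRBRBR · max L 5/16 · min R 11/32 — 21/64
8 of 15 · BRRBRBRR · max L 5/16 · min R 21/64 — 41/128
9 of 15 · BRRBRBRRR · max L 5/16 · min R 41/128 — 81/256
10 of 15 · BRRBRBRRRR · max L 5/16 · min R 81/256 — 161/512
11 of 15 · BRRBRBRRRRB · max L 161/512 · min R 81/256 — 323/1024
12 of 15 · BRRBRBRRRRBR · max L 161/512 · min R 323/1024 — 645/2048
13 of 15 · BRRBRBRRRRBRB · max L 645/2048 · min R 323/1024 — 1291/4096
14 of 15 · BRRBRBRRRRBRBR · max L 645/2048 · min R 1291/4096 — 2581/8192
15 of 15 · BRRBRBRRRRBRBRB · max L 2581/8192 · min R 1291/4096 — 5163/16384

5163/16384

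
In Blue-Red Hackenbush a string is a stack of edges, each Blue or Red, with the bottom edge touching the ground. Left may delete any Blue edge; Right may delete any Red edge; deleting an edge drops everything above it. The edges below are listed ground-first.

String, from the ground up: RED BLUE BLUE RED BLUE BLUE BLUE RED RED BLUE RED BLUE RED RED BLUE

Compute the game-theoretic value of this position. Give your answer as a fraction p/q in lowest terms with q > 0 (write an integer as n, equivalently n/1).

Prefix values for RED BLUE BLUE RED BLUE BLUE BLUE RED RED BLUE RED BLUE RED RED BLUE via {L|R} + simplicity:
1 of 15 · R · max L −∞ · min R 0 → -1
2 of 15 · RB · max L -1 · min R 0 → -1/2
3 of 15 · RBB · max L -1/2 · min R 0 → -1/4
4 of 15 · RBBR · max L -1/2 · min R -1/4 → -3/8
5 of 15 · RBBRB · max L -3/8 · min R -1/4 → -5/16
6 of 15 · RBBRBB · max L -5/16 · min R -1/4 → -9/32
7 of 15 · RBBRBBB · max L -9/32 · min R -1/4 → -17/64
8 of 15 · RBBRBBBR · max L -9/32 · min R -17/64 → -35/128
9 of 15 · RBBRBBBRR · max L -9/32 · min R -35/128 → -71/256
10 of 15 · RBBRBBBRRB · max L -71/256 · min R -35/128 → -141/512
11 of 15 · RBBRBBBRRBR · max L -71/256 · min R -141/512 → -283/1024
12 of 15 · RBBRBBBRRBRB · max L -283/1024 · min R -141/512 → -565/2048
13 of 15 · RBBRBBBRRBRBR · max L -283/1024 · min R -565/2048 → -1131/4096
14 of 15 · RBBRBBBRRBRBRR · max L -283/1024 · min R -1131/4096 → -2263/8192
15 of 15 · RBBRBBBRRBRBRRB · max L -2263/8192 · min R -1131/4096 → -4525/16384

-4525/16384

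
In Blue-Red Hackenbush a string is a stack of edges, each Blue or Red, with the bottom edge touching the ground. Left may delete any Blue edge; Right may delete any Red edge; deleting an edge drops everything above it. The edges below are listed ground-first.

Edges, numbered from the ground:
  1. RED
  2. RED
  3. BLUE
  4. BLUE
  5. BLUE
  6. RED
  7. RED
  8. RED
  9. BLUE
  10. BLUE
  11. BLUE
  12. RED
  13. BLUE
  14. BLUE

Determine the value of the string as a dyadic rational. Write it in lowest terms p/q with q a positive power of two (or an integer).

-5001/4096

value_1 [R]  L=[none]  R=[0]  → -1
value_2 [RR]  L=[none]  R=[-1,0]  → -2
value_3 [RRB]  L=[-2]  R=[-1,0]  → -3/2
value_4 [RRBB]  L=[-2,-3/2]  R=[-1,0]  → -5/4
value_5 [RRBBB]  L=[-2,-3/2,-5/4]  R=[-1,0]  → -9/8
value_6 [RRBBBR]  L=[-2,-3/2,-5/4]  R=[-9/8,-1,0]  → -19/16
value_7 [RRBBBRR]  L=[-2,-3/2,-5/4]  R=[-19/16,-9/8,-1,0]  → -39/32
value_8 [RRBBBRRR]  L=[-2,-3/2,-5/4]  R=[-39/32,-19/16,-9/8,-1,0]  → -79/64
value_9 [RRBBBRRRB]  L=[-2,-3/2,-5/4,-79/64]  R=[-39/32,-19/16,-9/8,-1,0]  → -157/128
value_10 [RRBBBRRRBB]  L=[-2,-3/2,-5/4,-79/64,-157/128]  R=[-39/32,-19/16,-9/8,-1,0]  → -313/256
value_11 [RRBBBRRRBBB]  L=[-2,-3/2,-5/4,-79/64,-157/128,-313/256]  R=[-39/32,-19/16,-9/8,-1,0]  → -625/512
value_12 [RRBBBRRRBBBR]  L=[-2,-3/2,-5/4,-79/64,-157/128,-313/256]  R=[-625/512,-39/32,-19/16,-9/8,-1,0]  → -1251/1024
value_13 [RRBBBRRRBBBRB]  L=[-2,-3/2,-5/4,-79/64,-157/128,-313/256,-1251/1024]  R=[-625/512,-39/32,-19/16,-9/8,-1,0]  → -2501/2048
value_14 [RRBBBRRRBBBRBB]  L=[-2,-3/2,-5/4,-79/64,-157/128,-313/256,-1251/1024,-2501/2048]  R=[-625/512,-39/32,-19/16,-9/8,-1,0]  → -5001/4096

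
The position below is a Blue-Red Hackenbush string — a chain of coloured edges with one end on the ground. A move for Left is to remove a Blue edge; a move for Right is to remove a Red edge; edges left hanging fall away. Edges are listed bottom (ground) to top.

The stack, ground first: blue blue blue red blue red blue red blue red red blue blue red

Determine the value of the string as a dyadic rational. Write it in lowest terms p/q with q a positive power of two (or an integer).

1 of 14 · b · max L 0 · min R +∞ => 1
2 of 14 · bb · max L 1 · min R +∞ => 2
3 of 14 · bbb · max L 2 · min R +∞ => 3
4 of 14 · bbbr · max L 2 · min R 3 => 5/2
5 of 14 · bbbrb · max L 5/2 · min R 3 => 11/4
6 of 14 · bbbrbr · max L 5/2 · min R 11/4 => 21/8
7 of 14 · bbbrbrb · max L 21/8 · min R 11/4 => 43/16
8 of 14 · bbbrbrbr · max L 21/8 · min R 43/16 => 85/32
9 of 14 · bbbrbrbrb · max L 85/32 · min R 43/16 => 171/64
10 of 14 · bbbrbrbrbr · max L 85/32 · min R 171/64 => 341/128
11 of 14 · bbbrbrbrbrr · max L 85/32 · min R 341/128 => 681/256
12 of 14 · bbbrbrbrbrrb · max L 681/256 · min R 341/128 => 1363/512
13 of 14 · bbbrbrbrbrrbb · max L 1363/512 · min R 341/128 => 2727/1024
14 of 14 · bbbrbrbrbrrbbr · max L 1363/512 · min R 2727/1024 => 5453/2048

5453/2048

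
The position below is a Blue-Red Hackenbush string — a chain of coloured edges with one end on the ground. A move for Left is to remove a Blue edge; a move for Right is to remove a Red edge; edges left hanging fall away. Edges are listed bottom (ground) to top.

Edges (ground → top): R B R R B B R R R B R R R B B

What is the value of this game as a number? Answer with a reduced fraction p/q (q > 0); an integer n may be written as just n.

Prefix values for R B R R B B R R R B R R R B B via {L|R} + simplicity:
R: Left { ∅ }, Right { 0 } so simplest -1
RB: Left { -1 }, Right { 0 } so simplest -1/2
RBR: Left { -1 }, Right { -1/2 0 } so simplest -3/4
RBRR: Left { -1 }, Right { -3/4 -1/2 0 } so simplest -7/8
RBRRB: Left { -1 -7/8 }, Right { -3/4 -1/2 0 } so simplest -13/16
RBRRBB: Left { -1 -7/8 -13/16 }, Right { -3/4 -1/2 0 } so simplest -25/32
RBRRBBR: Left { -1 -7/8 -13/16 }, Right { -25/32 -3/4 -1/2 0 } so simplest -51/64
RBRRBBRR: Left { -1 -7/8 -13/16 }, Right { -51/64 -25/32 -3/4 -1/2 0 } so simplest -103/128
RBRRBBRRR: Left { -1 -7/8 -13/16 }, Right { -103/128 -51/64 -25/32 -3/4 -1/2 0 } so simplest -207/256
RBRRBBRRRB: Left { -1 -7/8 -13/16 -207/256 }, Right { -103/128 -51/64 -25/32 -3/4 -1/2 0 } so simplest -413/512
RBRRBBRRRBR: Left { -1 -7/8 -13/16 -207/256 }, Right { -413/512 -103/128 -51/64 -25/32 -3/4 -1/2 0 } so simplest -827/1024
RBRRBBRRRBRR: Left { -1 -7/8 -13/16 -207/256 }, Right { -827/1024 -413/512 -103/128 -51/64 -25/32 -3/4 -1/2 0 } so simplest -1655/2048
RBRRBBRRRBRRR: Left { -1 -7/8 -13/16 -207/256 }, Right { -1655/2048 -827/1024 -413/512 -103/128 -51/64 -25/32 -3/4 -1/2 0 } so simplest -3311/4096
RBRRBBRRRBRRRB: Left { -1 -7/8 -13/16 -207/256 -3311/4096 }, Right { -1655/2048 -827/1024 -413/512 -103/128 -51/64 -25/32 -3/4 -1/2 0 } so simplest -6621/8192
RBRRBBRRRBRRRBB: Left { -1 -7/8 -13/16 -207/256 -3311/4096 -6621/8192 }, Right { -1655/2048 -827/1024 -413/512 -103/128 -51/64 -25/32 -3/4 -1/2 0 } so simplest -13241/16384

-13241/16384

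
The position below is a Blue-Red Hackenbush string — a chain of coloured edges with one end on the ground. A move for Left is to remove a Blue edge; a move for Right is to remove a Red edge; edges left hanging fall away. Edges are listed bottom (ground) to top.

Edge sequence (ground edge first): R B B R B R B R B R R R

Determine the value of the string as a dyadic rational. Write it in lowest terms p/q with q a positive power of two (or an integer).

-687/2048

v_1 [R]  L=[·]  R=[0]  ⇒ -1
v_2 [RB]  L=[-1]  R=[0]  ⇒ -1/2
v_3 [RBB]  L=[-1; -1/2]  R=[0]  ⇒ -1/4
v_4 [RBBR]  L=[-1; -1/2]  R=[-1/4; 0]  ⇒ -3/8
v_5 [RBBRB]  L=[-1; -1/2; -3/8]  R=[-1/4; 0]  ⇒ -5/16
v_6 [RBBRBR]  L=[-1; -1/2; -3/8]  R=[-5/16; -1/4; 0]  ⇒ -11/32
v_7 [RBBRBRB]  L=[-1; -1/2; -3/8; -11/32]  R=[-5/16; -1/4; 0]  ⇒ -21/64
v_8 [RBBRBRBR]  L=[-1; -1/2; -3/8; -11/32]  R=[-21/64; -5/16; -1/4; 0]  ⇒ -43/128
v_9 [RBBRBRBRB]  L=[-1; -1/2; -3/8; -11/32; -43/128]  R=[-21/64; -5/16; -1/4; 0]  ⇒ -85/256
v_10 [RBBRBRBRBR]  L=[-1; -1/2; -3/8; -11/32; -43/128]  R=[-85/256; -21/64; -5/16; -1/4; 0]  ⇒ -171/512
v_11 [RBBRBRBRBRR]  L=[-1; -1/2; -3/8; -11/32; -43/128]  R=[-171/512; -85/256; -21/64; -5/16; -1/4; 0]  ⇒ -343/1024
v_12 [RBBRBRBRBRRR]  L=[-1; -1/2; -3/8; -11/32; -43/128]  R=[-343/1024; -171/512; -85/256; -21/64; -5/16; -1/4; 0]  ⇒ -687/2048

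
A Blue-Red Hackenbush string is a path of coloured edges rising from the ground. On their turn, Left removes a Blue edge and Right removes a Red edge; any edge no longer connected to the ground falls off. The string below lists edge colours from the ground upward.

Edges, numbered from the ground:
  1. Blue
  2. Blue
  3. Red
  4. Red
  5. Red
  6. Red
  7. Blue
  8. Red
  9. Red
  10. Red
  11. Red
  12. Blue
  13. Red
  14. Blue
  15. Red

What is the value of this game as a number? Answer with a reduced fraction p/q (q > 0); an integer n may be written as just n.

Recurse on prefixes of the 15-edge string Blue Blue Red Red Red Red Blue Red Red Red Red Blue Red Blue Red:
1 of 15 · B · max L 0 · min R +∞ = 1
2 of 15 · BB · max L 1 · min R +∞ = 2
3 of 15 · BBR · max L 1 · min R 2 = 3/2
4 of 15 · BBRR · max L 1 · min R 3/2 = 5/4
5 of 15 · BBRRR · max L 1 · min R 5/4 = 9/8
6 of 15 · BBRRRR · max L 1 · min R 9/8 = 17/16
7 of 15 · BBRRRRB · max L 17/16 · min R 9/8 = 35/32
8 of 15 · BBRRRRBR · max L 17/16 · min R 35/32 = 69/64
9 of 15 · BBRRRRBRR · max L 17/16 · min R 69/64 = 137/128
10 of 15 · BBRRRRBRRR · max L 17/16 · min R 137/128 = 273/256
11 of 15 · BBRRRRBRRRR · max L 17/16 · min R 273/256 = 545/512
12 of 15 · BBRRRRBRRRRB · max L 545/512 · min R 273/256 = 1091/1024
13 of 15 · BBRRRRBRRRRBR · max L 545/512 · min R 1091/1024 = 2181/2048
14 of 15 · BBRRRRBRRRRBRB · max L 2181/2048 · min R 1091/1024 = 4363/4096
15 of 15 · BBRRRRBRRRRBRBR · max L 2181/2048 · min R 4363/4096 = 8725/8192

8725/8192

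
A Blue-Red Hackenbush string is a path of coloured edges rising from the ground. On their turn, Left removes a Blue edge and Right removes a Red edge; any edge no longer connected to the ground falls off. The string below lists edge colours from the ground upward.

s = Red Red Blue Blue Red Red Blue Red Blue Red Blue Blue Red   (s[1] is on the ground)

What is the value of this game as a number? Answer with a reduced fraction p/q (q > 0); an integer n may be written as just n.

Prefix values for Red Red Blue Blue Red Red Blue Red Blue Red Blue Blue Red via {L|R} + simplicity:
1 of 13 · R · max L −∞ · min R 0 — -1
2 of 13 · RR · max L −∞ · min R -1 — -2
3 of 13 · RRB · max L -2 · min R -1 — -3/2
4 of 13 · RRBB · max L -3/2 · min R -1 — -5/4
5 of 13 · RRBBR · max L -3/2 · min R -5/4 — -11/8
6 of 13 · RRBBRR · max L -3/2 · min R -11/8 — -23/16
7 of 13 · RRBBRRB · max L -23/16 · min R -11/8 — -45/32
8 of 13 · RRBBRRBR · max L -23/16 · min R -45/32 — -91/64
9 of 13 · RRBBRRBRB · max L -91/64 · min R -45/32 — -181/128
10 of 13 · RRBBRRBRBR · max L -91/64 · min R -181/128 — -363/256
11 of 13 · RRBBRRBRBRB · max L -363/256 · min R -181/128 — -725/512
12 of 13 · RRBBRRBRBRBB · max L -725/512 · min R -181/128 — -1449/1024
13 of 13 · RRBBRRBRBRBBR · max L -725/512 · min R -1449/1024 — -2899/2048

-2899/2048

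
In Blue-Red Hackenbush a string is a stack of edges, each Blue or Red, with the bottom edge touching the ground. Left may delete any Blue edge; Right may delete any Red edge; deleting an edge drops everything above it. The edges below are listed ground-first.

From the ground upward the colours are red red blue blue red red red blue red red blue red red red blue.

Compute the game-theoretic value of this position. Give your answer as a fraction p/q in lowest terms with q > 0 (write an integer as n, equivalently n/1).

-11997/8192

edge 1 of 15 (red): {  | 0 } -> -1
edge 2 of 15 (red): {  | -1, 0 } -> -2
edge 3 of 15 (blue): { -2 | -1, 0 } -> -3/2
edge 4 of 15 (blue): { -2, -3/2 | -1, 0 } -> -5/4
edge 5 of 15 (red): { -2, -3/2 | -5/4, -1, 0 } -> -11/8
edge 6 of 15 (red): { -2, -3/2 | -11/8, -5/4, -1, 0 } -> -23/16
edge 7 of 15 (red): { -2, -3/2 | -23/16, -11/8, -5/4, -1, 0 } -> -47/32
edge 8 of 15 (blue): { -2, -3/2, -47/32 | -23/16, -11/8, -5/4, -1, 0 } -> -93/64
edge 9 of 15 (red): { -2, -3/2, -47/32 | -93/64, -23/16, -11/8, -5/4, -1, 0 } -> -187/128
edge 10 of 15 (red): { -2, -3/2, -47/32 | -187/128, -93/64, -23/16, -11/8, -5/4, -1, 0 } -> -375/256
edge 11 of 15 (blue): { -2, -3/2, -47/32, -375/256 | -187/128, -93/64, -23/16, -11/8, -5/4, -1, 0 } -> -749/512
edge 12 of 15 (red): { -2, -3/2, -47/32, -375/256 | -749/512, -187/128, -93/64, -23/16, -11/8, -5/4, -1, 0 } -> -1499/1024
edge 13 of 15 (red): { -2, -3/2, -47/32, -375/256 | -1499/1024, -749/512, -187/128, -93/64, -23/16, -11/8, -5/4, -1, 0 } -> -2999/2048
edge 14 of 15 (red): { -2, -3/2, -47/32, -375/256 | -2999/2048, -1499/1024, -749/512, -187/128, -93/64, -23/16, -11/8, -5/4, -1, 0 } -> -5999/4096
edge 15 of 15 (blue): { -2, -3/2, -47/32, -375/256, -5999/4096 | -2999/2048, -1499/1024, -749/512, -187/128, -93/64, -23/16, -11/8, -5/4, -1, 0 } -> -11997/8192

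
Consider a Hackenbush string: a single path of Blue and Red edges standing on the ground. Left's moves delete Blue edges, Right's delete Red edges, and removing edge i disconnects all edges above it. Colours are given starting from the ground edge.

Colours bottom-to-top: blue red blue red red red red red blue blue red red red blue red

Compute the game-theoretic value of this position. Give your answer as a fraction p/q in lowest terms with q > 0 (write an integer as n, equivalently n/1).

val_1 [b]  L=[0]  R=[]  so 1
val_2 [br]  L=[0]  R=[1]  so 1/2
val_3 [brb]  L=[0,1/2]  R=[1]  so 3/4
val_4 [brbr]  L=[0,1/2]  R=[3/4,1]  so 5/8
val_5 [brbrr]  L=[0,1/2]  R=[5/8,3/4,1]  so 9/16
val_6 [brbrrr]  L=[0,1/2]  R=[9/16,5/8,3/4,1]  so 17/32
val_7 [brbrrrr]  L=[0,1/2]  R=[17/32,9/16,5/8,3/4,1]  so 33/64
val_8 [brbrrrrr]  L=[0,1/2]  R=[33/64,17/32,9/16,5/8,3/4,1]  so 65/128
val_9 [brbrrrrrb]  L=[0,1/2,65/128]  R=[33/64,17/32,9/16,5/8,3/4,1]  so 131/256
val_10 [brbrrrrrbb]  L=[0,1/2,65/128,131/256]  R=[33/64,17/32,9/16,5/8,3/4,1]  so 263/512
val_11 [brbrrrrrbbr]  L=[0,1/2,65/128,131/256]  R=[263/512,33/64,17/32,9/16,5/8,3/4,1]  so 525/1024
val_12 [brbrrrrrbbrr]  L=[0,1/2,65/128,131/256]  R=[525/1024,263/512,33/64,17/32,9/16,5/8,3/4,1]  so 1049/2048
val_13 [brbrrrrrbbrrr]  L=[0,1/2,65/128,131/256]  R=[1049/2048,525/1024,263/512,33/64,17/32,9/16,5/8,3/4,1]  so 2097/4096
val_14 [brbrrrrrbbrrrb]  L=[0,1/2,65/128,131/256,2097/4096]  R=[1049/2048,525/1024,263/512,33/64,17/32,9/16,5/8,3/4,1]  so 4195/8192
val_15 [brbrrrrrbbrrrbr]  L=[0,1/2,65/128,131/256,2097/4096]  R=[4195/8192,1049/2048,525/1024,263/512,33/64,17/32,9/16,5/8,3/4,1]  so 8389/16384

8389/16384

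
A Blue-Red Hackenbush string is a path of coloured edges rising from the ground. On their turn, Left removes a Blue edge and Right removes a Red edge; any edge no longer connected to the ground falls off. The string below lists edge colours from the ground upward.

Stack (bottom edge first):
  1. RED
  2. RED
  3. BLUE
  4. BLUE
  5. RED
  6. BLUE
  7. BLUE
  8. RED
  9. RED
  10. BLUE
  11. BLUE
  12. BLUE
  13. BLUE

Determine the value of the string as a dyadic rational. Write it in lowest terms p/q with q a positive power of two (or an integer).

-2657/2048

Build v(s[:k]) for k = 1..13, string s = RED RED BLUE BLUE RED BLUE BLUE RED RED BLUE BLUE BLUE BLUE.
step 1: add RED to get R; options L={ (no moves) } R={ 0 } => -1
step 2: add RED to get RR; options L={ (no moves) } R={ -1 0 } => -2
step 3: add BLUE to get RRB; options L={ -2 } R={ -1 0 } => -3/2
step 4: add BLUE to get RRBB; options L={ -2 -3/2 } R={ -1 0 } => -5/4
step 5: add RED to get RRBBR; options L={ -2 -3/2 } R={ -5/4 -1 0 } => -11/8
step 6: add BLUE to get RRBBRB; options L={ -2 -3/2 -11/8 } R={ -5/4 -1 0 } => -21/16
step 7: add BLUE to get RRBBRBB; options L={ -2 -3/2 -11/8 -21/16 } R={ -5/4 -1 0 } => -41/32
step 8: add RED to get RRBBRBBR; options L={ -2 -3/2 -11/8 -21/16 } R={ -41/32 -5/4 -1 0 } => -83/64
step 9: add RED to get RRBBRBBRR; options L={ -2 -3/2 -11/8 -21/16 } R={ -83/64 -41/32 -5/4 -1 0 } => -167/128
step 10: add BLUE to get RRBBRBBRRB; options L={ -2 -3/2 -11/8 -21/16 -167/128 } R={ -83/64 -41/32 -5/4 -1 0 } => -333/256
step 11: add BLUE to get RRBBRBBRRBB; options L={ -2 -3/2 -11/8 -21/16 -167/128 -333/256 } R={ -83/64 -41/32 -5/4 -1 0 } => -665/512
step 12: add BLUE to get RRBBRBBRRBBB; options L={ -2 -3/2 -11/8 -21/16 -167/128 -333/256 -665/512 } R={ -83/64 -41/32 -5/4 -1 0 } => -1329/1024
step 13: add BLUE to get RRBBRBBRRBBBB; options L={ -2 -3/2 -11/8 -21/16 -167/128 -333/256 -665/512 -1329/1024 } R={ -83/64 -41/32 -5/4 -1 0 } => -2657/2048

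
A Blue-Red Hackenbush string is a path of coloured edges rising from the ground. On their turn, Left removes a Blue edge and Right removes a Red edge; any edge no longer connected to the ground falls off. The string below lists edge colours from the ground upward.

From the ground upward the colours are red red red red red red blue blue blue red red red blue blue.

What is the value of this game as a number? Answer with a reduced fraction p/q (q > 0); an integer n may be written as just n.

-1337/256

Build val(s[:k]) for k = 1..14, string s = red red red red red red blue blue blue red red red blue blue.
val(r) = { — | 0 } -> -1
val(rr) = { — | -1, 0 } -> -2
val(rrr) = { — | -2, -1, 0 } -> -3
val(rrrr) = { — | -3, -2, -1, 0 } -> -4
val(rrrrr) = { — | -4, -3, -2, -1, 0 } -> -5
val(rrrrrr) = { — | -5, -4, -3, -2, -1, 0 } -> -6
val(rrrrrrb) = { -6 | -5, -4, -3, -2, -1, 0 } -> -11/2
val(rrrrrrbb) = { -6, -11/2 | -5, -4, -3, -2, -1, 0 } -> -21/4
val(rrrrrrbbb) = { -6, -11/2, -21/4 | -5, -4, -3, -2, -1, 0 } -> -41/8
val(rrrrrrbbbr) = { -6, -11/2, -21/4 | -41/8, -5, -4, -3, -2, -1, 0 } -> -83/16
val(rrrrrrbbbrr) = { -6, -11/2, -21/4 | -83/16, -41/8, -5, -4, -3, -2, -1, 0 } -> -167/32
val(rrrrrrbbbrrr) = { -6, -11/2, -21/4 | -167/32, -83/16, -41/8, -5, -4, -3, -2, -1, 0 } -> -335/64
val(rrrrrrbbbrrrb) = { -6, -11/2, -21/4, -335/64 | -167/32, -83/16, -41/8, -5, -4, -3, -2, -1, 0 } -> -669/128
val(rrrrrrbbbrrrbb) = { -6, -11/2, -21/4, -335/64, -669/128 | -167/32, -83/16, -41/8, -5, -4, -3, -2, -1, 0 } -> -1337/256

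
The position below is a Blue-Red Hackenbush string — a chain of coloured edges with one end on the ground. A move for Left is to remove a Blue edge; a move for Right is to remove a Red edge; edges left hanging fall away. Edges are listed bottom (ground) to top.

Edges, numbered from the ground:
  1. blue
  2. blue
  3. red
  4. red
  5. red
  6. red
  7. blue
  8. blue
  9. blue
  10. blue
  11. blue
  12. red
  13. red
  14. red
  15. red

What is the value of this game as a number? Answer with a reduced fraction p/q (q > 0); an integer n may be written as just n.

Recurse on prefixes of the 15-edge string blue blue red red red red blue blue blue blue blue red red red red:
edge 1 of 15 (blue): { 0 | · } so 1
edge 2 of 15 (blue): { 0 1 | · } so 2
edge 3 of 15 (red): { 0 1 | 2 } so 3/2
edge 4 of 15 (red): { 0 1 | 3/2 2 } so 5/4
edge 5 of 15 (red): { 0 1 | 5/4 3/2 2 } so 9/8
edge 6 of 15 (red): { 0 1 | 9/8 5/4 3/2 2 } so 17/16
edge 7 of 15 (blue): { 0 1 17/16 | 9/8 5/4 3/2 2 } so 35/32
edge 8 of 15 (blue): { 0 1 17/16 35/32 | 9/8 5/4 3/2 2 } so 71/64
edge 9 of 15 (blue): { 0 1 17/16 35/32 71/64 | 9/8 5/4 3/2 2 } so 143/128
edge 10 of 15 (blue): { 0 1 17/16 35/32 71/64 143/128 | 9/8 5/4 3/2 2 } so 287/256
edge 11 of 15 (blue): { 0 1 17/16 35/32 71/64 143/128 287/256 | 9/8 5/4 3/2 2 } so 575/512
edge 12 of 15 (red): { 0 1 17/16 35/32 71/64 143/128 287/256 | 575/512 9/8 5/4 3/2 2 } so 1149/1024
edge 13 of 15 (red): { 0 1 17/16 35/32 71/64 143/128 287/256 | 1149/1024 575/512 9/8 5/4 3/2 2 } so 2297/2048
edge 14 of 15 (red): { 0 1 17/16 35/32 71/64 143/128 287/256 | 2297/2048 1149/1024 575/512 9/8 5/4 3/2 2 } so 4593/4096
edge 15 of 15 (red): { 0 1 17/16 35/32 71/64 143/128 287/256 | 4593/4096 2297/2048 1149/1024 575/512 9/8 5/4 3/2 2 } so 9185/8192

9185/8192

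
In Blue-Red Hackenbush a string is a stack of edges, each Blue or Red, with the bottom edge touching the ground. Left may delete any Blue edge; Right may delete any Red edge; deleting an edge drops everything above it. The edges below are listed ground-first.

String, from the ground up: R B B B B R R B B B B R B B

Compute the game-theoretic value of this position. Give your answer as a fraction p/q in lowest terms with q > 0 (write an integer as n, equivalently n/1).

edge 1 of 14 (R): { (no moves) | 0 } = -1
edge 2 of 14 (B): { -1 | 0 } = -1/2
edge 3 of 14 (B): { -1, -1/2 | 0 } = -1/4
edge 4 of 14 (B): { -1, -1/2, -1/4 | 0 } = -1/8
edge 5 of 14 (B): { -1, -1/2, -1/4, -1/8 | 0 } = -1/16
edge 6 of 14 (R): { -1, -1/2, -1/4, -1/8 | -1/16, 0 } = -3/32
edge 7 of 14 (R): { -1, -1/2, -1/4, -1/8 | -3/32, -1/16, 0 } = -7/64
edge 8 of 14 (B): { -1, -1/2, -1/4, -1/8, -7/64 | -3/32, -1/16, 0 } = -13/128
edge 9 of 14 (B): { -1, -1/2, -1/4, -1/8, -7/64, -13/128 | -3/32, -1/16, 0 } = -25/256
edge 10 of 14 (B): { -1, -1/2, -1/4, -1/8, -7/64, -13/128, -25/256 | -3/32, -1/16, 0 } = -49/512
edge 11 of 14 (B): { -1, -1/2, -1/4, -1/8, -7/64, -13/128, -25/256, -49/512 | -3/32, -1/16, 0 } = -97/1024
edge 12 of 14 (R): { -1, -1/2, -1/4, -1/8, -7/64, -13/128, -25/256, -49/512 | -97/1024, -3/32, -1/16, 0 } = -195/2048
edge 13 of 14 (B): { -1, -1/2, -1/4, -1/8, -7/64, -13/128, -25/256, -49/512, -195/2048 | -97/1024, -3/32, -1/16, 0 } = -389/4096
edge 14 of 14 (B): { -1, -1/2, -1/4, -1/8, -7/64, -13/128, -25/256, -49/512, -195/2048, -389/4096 | -97/1024, -3/32, -1/16, 0 } = -777/8192

-777/8192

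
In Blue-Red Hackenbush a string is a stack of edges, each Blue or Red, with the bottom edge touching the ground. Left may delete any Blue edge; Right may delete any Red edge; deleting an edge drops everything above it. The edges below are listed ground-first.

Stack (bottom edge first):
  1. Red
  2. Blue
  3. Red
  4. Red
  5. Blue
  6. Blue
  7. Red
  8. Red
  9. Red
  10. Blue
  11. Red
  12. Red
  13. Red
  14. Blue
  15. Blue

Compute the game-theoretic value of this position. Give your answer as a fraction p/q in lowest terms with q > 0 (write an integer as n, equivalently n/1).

1 of 15 · R · max L −∞ · min R 0 gives -1
2 of 15 · RB · max L -1 · min R 0 gives -1/2
3 of 15 · RBR · max L -1 · min R -1/2 gives -3/4
4 of 15 · RBRR · max L -1 · min R -3/4 gives -7/8
5 of 15 · RBRRB · max L -7/8 · min R -3/4 gives -13/16
6 of 15 · RBRRBB · max L -13/16 · min R -3/4 gives -25/32
7 of 15 · RBRRBBR · max L -13/16 · min R -25/32 gives -51/64
8 of 15 · RBRRBBRR · max L -13/16 · min R -51/64 gives -103/128
9 of 15 · RBRRBBRRR · max L -13/16 · min R -103/128 gives -207/256
10 of 15 · RBRRBBRRRB · max L -207/256 · min R -103/128 gives -413/512
11 of 15 · RBRRBBRRRBR · max L -207/256 · min R -413/512 gives -827/1024
12 of 15 · RBRRBBRRRBRR · max L -207/256 · min R -827/1024 gives -1655/2048
13 of 15 · RBRRBBRRRBRRR · max L -207/256 · min R -1655/2048 gives -3311/4096
14 of 15 · RBRRBBRRRBRRRB · max L -3311/4096 · min R -1655/2048 gives -6621/8192
15 of 15 · RBRRBBRRRBRRRBB · max L -6621/8192 · min R -1655/2048 gives -13241/16384

-13241/16384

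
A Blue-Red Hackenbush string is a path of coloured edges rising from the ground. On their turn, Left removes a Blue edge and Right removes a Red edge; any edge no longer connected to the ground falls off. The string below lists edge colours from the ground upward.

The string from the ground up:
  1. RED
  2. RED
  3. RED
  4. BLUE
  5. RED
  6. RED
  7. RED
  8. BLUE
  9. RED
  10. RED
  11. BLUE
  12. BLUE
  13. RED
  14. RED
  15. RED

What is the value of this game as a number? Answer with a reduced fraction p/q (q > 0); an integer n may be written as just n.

-11983/4096

Recurse on prefixes of the 15-edge string RED RED RED BLUE RED RED RED BLUE RED RED BLUE BLUE RED RED RED:
R: Left { (no moves) }, Right { 0 } -> simplest -1
RR: Left { (no moves) }, Right { -1,0 } -> simplest -2
RRR: Left { (no moves) }, Right { -2,-1,0 } -> simplest -3
RRRB: Left { -3 }, Right { -2,-1,0 } -> simplest -5/2
RRRBR: Left { -3 }, Right { -5/2,-2,-1,0 } -> simplest -11/4
RRRBRR: Left { -3 }, Right { -11/4,-5/2,-2,-1,0 } -> simplest -23/8
RRRBRRR: Left { -3 }, Right { -23/8,-11/4,-5/2,-2,-1,0 } -> simplest -47/16
RRRBRRRB: Left { -3,-47/16 }, Right { -23/8,-11/4,-5/2,-2,-1,0 } -> simplest -93/32
RRRBRRRBR: Left { -3,-47/16 }, Right { -93/32,-23/8,-11/4,-5/2,-2,-1,0 } -> simplest -187/64
RRRBRRRBRR: Left { -3,-47/16 }, Right { -187/64,-93/32,-23/8,-11/4,-5/2,-2,-1,0 } -> simplest -375/128
RRRBRRRBRRB: Left { -3,-47/16,-375/128 }, Right { -187/64,-93/32,-23/8,-11/4,-5/2,-2,-1,0 } -> simplest -749/256
RRRBRRRBRRBB: Left { -3,-47/16,-375/128,-749/256 }, Right { -187/64,-93/32,-23/8,-11/4,-5/2,-2,-1,0 } -> simplest -1497/512
RRRBRRRBRRBBR: Left { -3,-47/16,-375/128,-749/256 }, Right { -1497/512,-187/64,-93/32,-23/8,-11/4,-5/2,-2,-1,0 } -> simplest -2995/1024
RRRBRRRBRRBBRR: Left { -3,-47/16,-375/128,-749/256 }, Right { -2995/1024,-1497/512,-187/64,-93/32,-23/8,-11/4,-5/2,-2,-1,0 } -> simplest -5991/2048
RRRBRRRBRRBBRRR: Left { -3,-47/16,-375/128,-749/256 }, Right { -5991/2048,-2995/1024,-1497/512,-187/64,-93/32,-23/8,-11/4,-5/2,-2,-1,0 } -> simplest -11983/4096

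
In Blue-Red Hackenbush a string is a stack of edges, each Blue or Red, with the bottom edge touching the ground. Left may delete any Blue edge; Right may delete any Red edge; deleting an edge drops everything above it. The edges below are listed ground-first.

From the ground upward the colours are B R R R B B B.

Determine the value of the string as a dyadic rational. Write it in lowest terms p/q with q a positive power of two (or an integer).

Recurse on prefixes of the 7-edge string B R R R B B B:
1 of 7 · B · max L 0 · min R +∞ => 1
2 of 7 · BR · max L 0 · min R 1 => 1/2
3 of 7 · BRR · max L 0 · min R 1/2 => 1/4
4 of 7 · BRRR · max L 0 · min R 1/4 => 1/8
5 of 7 · BRRRB · max L 1/8 · min R 1/4 => 3/16
6 of 7 · BRRRBB · max L 3/16 · min R 1/4 => 7/32
7 of 7 · BRRRBBB · max L 7/32 · min R 1/4 => 15/64

15/64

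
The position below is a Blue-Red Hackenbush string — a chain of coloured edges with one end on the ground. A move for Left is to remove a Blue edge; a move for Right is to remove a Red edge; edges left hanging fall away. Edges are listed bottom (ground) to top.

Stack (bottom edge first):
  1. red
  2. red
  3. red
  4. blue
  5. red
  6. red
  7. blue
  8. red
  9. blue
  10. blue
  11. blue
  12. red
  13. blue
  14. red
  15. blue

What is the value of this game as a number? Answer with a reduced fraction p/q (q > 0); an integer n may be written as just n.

-11541/4096

Build g(s[:k]) for k = 1..15, string s = red red red blue red red blue red blue blue blue red blue red blue.
edge 1 of 15 (red): { (no moves) | 0 } so -1
edge 2 of 15 (red): { (no moves) | -1; 0 } so -2
edge 3 of 15 (red): { (no moves) | -2; -1; 0 } so -3
edge 4 of 15 (blue): { -3 | -2; -1; 0 } so -5/2
edge 5 of 15 (red): { -3 | -5/2; -2; -1; 0 } so -11/4
edge 6 of 15 (red): { -3 | -11/4; -5/2; -2; -1; 0 } so -23/8
edge 7 of 15 (blue): { -3; -23/8 | -11/4; -5/2; -2; -1; 0 } so -45/16
edge 8 of 15 (red): { -3; -23/8 | -45/16; -11/4; -5/2; -2; -1; 0 } so -91/32
edge 9 of 15 (blue): { -3; -23/8; -91/32 | -45/16; -11/4; -5/2; -2; -1; 0 } so -181/64
edge 10 of 15 (blue): { -3; -23/8; -91/32; -181/64 | -45/16; -11/4; -5/2; -2; -1; 0 } so -361/128
edge 11 of 15 (blue): { -3; -23/8; -91/32; -181/64; -361/128 | -45/16; -11/4; -5/2; -2; -1; 0 } so -721/256
edge 12 of 15 (red): { -3; -23/8; -91/32; -181/64; -361/128 | -721/256; -45/16; -11/4; -5/2; -2; -1; 0 } so -1443/512
edge 13 of 15 (blue): { -3; -23/8; -91/32; -181/64; -361/128; -1443/512 | -721/256; -45/16; -11/4; -5/2; -2; -1; 0 } so -2885/1024
edge 14 of 15 (red): { -3; -23/8; -91/32; -181/64; -361/128; -1443/512 | -2885/1024; -721/256; -45/16; -11/4; -5/2; -2; -1; 0 } so -5771/2048
edge 15 of 15 (blue): { -3; -23/8; -91/32; -181/64; -361/128; -1443/512; -5771/2048 | -2885/1024; -721/256; -45/16; -11/4; -5/2; -2; -1; 0 } so -11541/4096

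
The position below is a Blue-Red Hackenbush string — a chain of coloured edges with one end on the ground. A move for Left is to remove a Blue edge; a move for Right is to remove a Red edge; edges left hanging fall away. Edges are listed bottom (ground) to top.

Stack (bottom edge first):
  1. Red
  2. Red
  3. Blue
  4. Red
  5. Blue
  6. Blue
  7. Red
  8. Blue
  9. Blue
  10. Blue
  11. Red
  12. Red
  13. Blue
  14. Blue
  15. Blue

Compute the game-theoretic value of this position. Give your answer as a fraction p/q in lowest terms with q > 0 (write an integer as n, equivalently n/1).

edge 1 of 15 (Red): { — | 0 } — -1
edge 2 of 15 (Red): { — | -1,0 } — -2
edge 3 of 15 (Blue): { -2 | -1,0 } — -3/2
edge 4 of 15 (Red): { -2 | -3/2,-1,0 } — -7/4
edge 5 of 15 (Blue): { -2,-7/4 | -3/2,-1,0 } — -13/8
edge 6 of 15 (Blue): { -2,-7/4,-13/8 | -3/2,-1,0 } — -25/16
edge 7 of 15 (Red): { -2,-7/4,-13/8 | -25/16,-3/2,-1,0 } — -51/32
edge 8 of 15 (Blue): { -2,-7/4,-13/8,-51/32 | -25/16,-3/2,-1,0 } — -101/64
edge 9 of 15 (Blue): { -2,-7/4,-13/8,-51/32,-101/64 | -25/16,-3/2,-1,0 } — -201/128
edge 10 of 15 (Blue): { -2,-7/4,-13/8,-51/32,-101/64,-201/128 | -25/16,-3/2,-1,0 } — -401/256
edge 11 of 15 (Red): { -2,-7/4,-13/8,-51/32,-101/64,-201/128 | -401/256,-25/16,-3/2,-1,0 } — -803/512
edge 12 of 15 (Red): { -2,-7/4,-13/8,-51/32,-101/64,-201/128 | -803/512,-401/256,-25/16,-3/2,-1,0 } — -1607/1024
edge 13 of 15 (Blue): { -2,-7/4,-13/8,-51/32,-101/64,-201/128,-1607/1024 | -803/512,-401/256,-25/16,-3/2,-1,0 } — -3213/2048
edge 14 of 15 (Blue): { -2,-7/4,-13/8,-51/32,-101/64,-201/128,-1607/1024,-3213/2048 | -803/512,-401/256,-25/16,-3/2,-1,0 } — -6425/4096
edge 15 of 15 (Blue): { -2,-7/4,-13/8,-51/32,-101/64,-201/128,-1607/1024,-3213/2048,-6425/4096 | -803/512,-401/256,-25/16,-3/2,-1,0 } — -12849/8192

-12849/8192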